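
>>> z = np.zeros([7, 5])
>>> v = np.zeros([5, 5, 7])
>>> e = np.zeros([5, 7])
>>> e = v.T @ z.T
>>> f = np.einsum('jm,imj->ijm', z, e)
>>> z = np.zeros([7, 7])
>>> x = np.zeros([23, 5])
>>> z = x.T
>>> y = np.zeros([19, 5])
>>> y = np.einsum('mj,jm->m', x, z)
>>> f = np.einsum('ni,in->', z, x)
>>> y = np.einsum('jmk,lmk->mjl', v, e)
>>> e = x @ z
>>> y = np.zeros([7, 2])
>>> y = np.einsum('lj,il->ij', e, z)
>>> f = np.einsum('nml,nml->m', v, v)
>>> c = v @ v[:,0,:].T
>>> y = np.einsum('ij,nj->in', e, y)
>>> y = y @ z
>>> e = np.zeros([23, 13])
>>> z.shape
(5, 23)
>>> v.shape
(5, 5, 7)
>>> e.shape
(23, 13)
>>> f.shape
(5,)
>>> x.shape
(23, 5)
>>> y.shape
(23, 23)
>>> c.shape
(5, 5, 5)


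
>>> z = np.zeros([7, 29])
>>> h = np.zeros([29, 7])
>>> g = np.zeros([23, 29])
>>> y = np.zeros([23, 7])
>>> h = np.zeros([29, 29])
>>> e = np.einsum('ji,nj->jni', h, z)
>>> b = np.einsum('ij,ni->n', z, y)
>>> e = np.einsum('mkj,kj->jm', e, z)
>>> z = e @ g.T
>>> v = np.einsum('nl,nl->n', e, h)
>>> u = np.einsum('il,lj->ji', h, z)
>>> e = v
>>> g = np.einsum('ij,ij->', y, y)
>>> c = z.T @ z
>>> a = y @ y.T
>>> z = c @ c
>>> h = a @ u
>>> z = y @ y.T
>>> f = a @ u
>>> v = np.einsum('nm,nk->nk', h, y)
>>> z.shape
(23, 23)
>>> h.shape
(23, 29)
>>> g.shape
()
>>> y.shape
(23, 7)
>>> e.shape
(29,)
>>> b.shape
(23,)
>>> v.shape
(23, 7)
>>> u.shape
(23, 29)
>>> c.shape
(23, 23)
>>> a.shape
(23, 23)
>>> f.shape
(23, 29)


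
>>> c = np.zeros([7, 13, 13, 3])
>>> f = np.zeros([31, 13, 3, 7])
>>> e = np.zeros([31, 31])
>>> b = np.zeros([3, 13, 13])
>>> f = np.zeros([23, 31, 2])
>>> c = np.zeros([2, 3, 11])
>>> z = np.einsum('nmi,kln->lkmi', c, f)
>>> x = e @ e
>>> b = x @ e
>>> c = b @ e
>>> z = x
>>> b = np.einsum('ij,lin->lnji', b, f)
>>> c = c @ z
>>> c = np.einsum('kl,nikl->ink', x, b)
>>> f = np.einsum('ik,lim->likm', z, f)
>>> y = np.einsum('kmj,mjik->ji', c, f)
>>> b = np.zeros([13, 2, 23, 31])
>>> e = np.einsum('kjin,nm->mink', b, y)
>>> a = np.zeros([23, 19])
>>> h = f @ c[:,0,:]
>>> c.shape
(2, 23, 31)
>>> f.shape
(23, 31, 31, 2)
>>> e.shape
(31, 23, 31, 13)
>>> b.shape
(13, 2, 23, 31)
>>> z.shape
(31, 31)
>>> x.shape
(31, 31)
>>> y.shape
(31, 31)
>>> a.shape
(23, 19)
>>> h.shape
(23, 31, 31, 31)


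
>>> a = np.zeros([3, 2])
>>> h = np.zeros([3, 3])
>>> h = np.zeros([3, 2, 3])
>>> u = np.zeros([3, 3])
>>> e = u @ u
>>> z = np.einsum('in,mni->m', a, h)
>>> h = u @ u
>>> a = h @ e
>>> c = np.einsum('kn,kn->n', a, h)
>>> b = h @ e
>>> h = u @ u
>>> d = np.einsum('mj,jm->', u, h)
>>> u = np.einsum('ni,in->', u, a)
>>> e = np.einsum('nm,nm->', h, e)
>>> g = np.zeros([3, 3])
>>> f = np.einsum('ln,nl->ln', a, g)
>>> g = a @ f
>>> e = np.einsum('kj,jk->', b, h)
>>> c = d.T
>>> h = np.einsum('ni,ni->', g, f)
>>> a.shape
(3, 3)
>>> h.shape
()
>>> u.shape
()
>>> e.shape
()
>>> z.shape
(3,)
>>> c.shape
()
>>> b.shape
(3, 3)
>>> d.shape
()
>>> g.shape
(3, 3)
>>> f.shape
(3, 3)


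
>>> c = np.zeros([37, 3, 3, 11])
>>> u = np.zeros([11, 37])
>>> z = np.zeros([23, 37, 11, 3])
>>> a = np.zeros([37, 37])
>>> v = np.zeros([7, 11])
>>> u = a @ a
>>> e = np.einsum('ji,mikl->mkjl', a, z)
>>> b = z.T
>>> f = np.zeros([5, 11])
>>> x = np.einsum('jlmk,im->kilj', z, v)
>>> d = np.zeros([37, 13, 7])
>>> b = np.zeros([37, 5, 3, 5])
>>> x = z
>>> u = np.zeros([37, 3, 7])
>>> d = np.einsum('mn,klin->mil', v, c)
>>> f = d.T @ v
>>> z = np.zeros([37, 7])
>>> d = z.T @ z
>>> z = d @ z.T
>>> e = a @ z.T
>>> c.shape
(37, 3, 3, 11)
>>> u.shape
(37, 3, 7)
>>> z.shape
(7, 37)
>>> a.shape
(37, 37)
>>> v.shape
(7, 11)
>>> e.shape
(37, 7)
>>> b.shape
(37, 5, 3, 5)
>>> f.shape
(3, 3, 11)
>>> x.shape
(23, 37, 11, 3)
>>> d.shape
(7, 7)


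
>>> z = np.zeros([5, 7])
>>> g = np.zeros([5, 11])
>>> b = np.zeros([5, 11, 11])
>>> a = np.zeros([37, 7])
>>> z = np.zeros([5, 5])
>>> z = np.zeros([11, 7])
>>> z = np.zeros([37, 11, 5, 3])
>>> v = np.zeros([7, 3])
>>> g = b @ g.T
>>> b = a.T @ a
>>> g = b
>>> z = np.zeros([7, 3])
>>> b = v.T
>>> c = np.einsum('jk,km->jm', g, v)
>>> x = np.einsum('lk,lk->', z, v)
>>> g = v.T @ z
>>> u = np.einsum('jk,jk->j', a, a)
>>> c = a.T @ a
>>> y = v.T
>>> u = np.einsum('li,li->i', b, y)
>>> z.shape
(7, 3)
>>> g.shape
(3, 3)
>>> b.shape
(3, 7)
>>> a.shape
(37, 7)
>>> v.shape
(7, 3)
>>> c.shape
(7, 7)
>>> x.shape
()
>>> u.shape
(7,)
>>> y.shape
(3, 7)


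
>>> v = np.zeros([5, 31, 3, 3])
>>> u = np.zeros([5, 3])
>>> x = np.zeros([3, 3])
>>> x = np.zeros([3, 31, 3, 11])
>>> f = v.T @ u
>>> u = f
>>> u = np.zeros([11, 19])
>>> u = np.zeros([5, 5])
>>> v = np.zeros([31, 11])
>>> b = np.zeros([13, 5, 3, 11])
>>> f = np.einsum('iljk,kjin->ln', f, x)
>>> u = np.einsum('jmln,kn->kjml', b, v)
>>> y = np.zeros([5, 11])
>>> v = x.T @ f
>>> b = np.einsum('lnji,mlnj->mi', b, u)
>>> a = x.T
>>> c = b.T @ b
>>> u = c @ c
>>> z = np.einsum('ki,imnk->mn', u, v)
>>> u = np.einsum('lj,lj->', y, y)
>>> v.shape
(11, 3, 31, 11)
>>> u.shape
()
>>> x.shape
(3, 31, 3, 11)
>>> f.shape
(3, 11)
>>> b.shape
(31, 11)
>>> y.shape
(5, 11)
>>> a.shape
(11, 3, 31, 3)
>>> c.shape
(11, 11)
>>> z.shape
(3, 31)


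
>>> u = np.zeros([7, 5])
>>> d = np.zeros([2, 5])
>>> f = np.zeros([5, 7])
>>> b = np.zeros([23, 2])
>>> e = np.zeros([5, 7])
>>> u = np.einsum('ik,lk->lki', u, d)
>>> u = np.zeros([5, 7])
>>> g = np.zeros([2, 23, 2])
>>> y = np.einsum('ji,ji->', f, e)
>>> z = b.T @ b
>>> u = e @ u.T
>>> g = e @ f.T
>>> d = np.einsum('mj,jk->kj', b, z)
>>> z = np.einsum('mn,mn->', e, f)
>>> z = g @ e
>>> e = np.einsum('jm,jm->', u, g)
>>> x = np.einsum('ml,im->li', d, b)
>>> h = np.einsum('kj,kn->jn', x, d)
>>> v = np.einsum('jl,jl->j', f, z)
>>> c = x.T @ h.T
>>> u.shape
(5, 5)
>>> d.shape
(2, 2)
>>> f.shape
(5, 7)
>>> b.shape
(23, 2)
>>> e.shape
()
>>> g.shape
(5, 5)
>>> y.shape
()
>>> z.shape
(5, 7)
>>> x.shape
(2, 23)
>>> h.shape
(23, 2)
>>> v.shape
(5,)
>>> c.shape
(23, 23)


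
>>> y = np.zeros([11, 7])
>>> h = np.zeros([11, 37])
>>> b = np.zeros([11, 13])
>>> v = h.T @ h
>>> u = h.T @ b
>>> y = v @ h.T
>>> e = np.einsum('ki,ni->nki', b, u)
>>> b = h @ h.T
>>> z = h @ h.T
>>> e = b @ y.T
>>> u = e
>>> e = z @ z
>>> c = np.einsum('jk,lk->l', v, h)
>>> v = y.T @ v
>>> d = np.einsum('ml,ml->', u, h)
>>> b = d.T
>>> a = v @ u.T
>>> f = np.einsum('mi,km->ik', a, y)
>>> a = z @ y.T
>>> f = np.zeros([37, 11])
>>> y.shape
(37, 11)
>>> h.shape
(11, 37)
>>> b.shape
()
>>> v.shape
(11, 37)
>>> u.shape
(11, 37)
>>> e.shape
(11, 11)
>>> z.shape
(11, 11)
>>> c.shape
(11,)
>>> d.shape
()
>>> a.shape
(11, 37)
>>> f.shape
(37, 11)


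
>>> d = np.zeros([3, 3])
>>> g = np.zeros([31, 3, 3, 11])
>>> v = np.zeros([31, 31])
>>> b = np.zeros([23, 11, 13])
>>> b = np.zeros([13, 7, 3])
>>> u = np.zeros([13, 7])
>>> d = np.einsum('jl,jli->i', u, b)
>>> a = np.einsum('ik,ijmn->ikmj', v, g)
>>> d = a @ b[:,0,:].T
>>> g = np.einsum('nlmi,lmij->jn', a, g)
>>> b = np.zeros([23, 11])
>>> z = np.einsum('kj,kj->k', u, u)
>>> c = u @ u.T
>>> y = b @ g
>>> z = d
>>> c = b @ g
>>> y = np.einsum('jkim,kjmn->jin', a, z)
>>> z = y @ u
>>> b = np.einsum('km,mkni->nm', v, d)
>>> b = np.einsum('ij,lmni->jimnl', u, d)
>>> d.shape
(31, 31, 3, 13)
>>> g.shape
(11, 31)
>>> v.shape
(31, 31)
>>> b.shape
(7, 13, 31, 3, 31)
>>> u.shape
(13, 7)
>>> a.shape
(31, 31, 3, 3)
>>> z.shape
(31, 3, 7)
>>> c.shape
(23, 31)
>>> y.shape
(31, 3, 13)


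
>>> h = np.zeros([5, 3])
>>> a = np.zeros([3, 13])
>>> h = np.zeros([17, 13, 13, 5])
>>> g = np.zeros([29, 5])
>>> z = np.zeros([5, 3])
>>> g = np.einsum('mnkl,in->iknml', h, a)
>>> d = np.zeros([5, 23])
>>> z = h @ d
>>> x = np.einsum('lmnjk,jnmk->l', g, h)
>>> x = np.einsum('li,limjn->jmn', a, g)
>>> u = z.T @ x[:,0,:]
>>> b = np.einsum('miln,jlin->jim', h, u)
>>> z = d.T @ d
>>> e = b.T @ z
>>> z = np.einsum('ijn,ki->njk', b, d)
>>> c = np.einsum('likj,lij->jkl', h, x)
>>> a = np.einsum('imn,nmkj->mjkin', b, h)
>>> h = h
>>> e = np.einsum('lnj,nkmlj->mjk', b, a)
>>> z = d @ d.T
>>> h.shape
(17, 13, 13, 5)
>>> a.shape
(13, 5, 13, 23, 17)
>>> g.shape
(3, 13, 13, 17, 5)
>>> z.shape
(5, 5)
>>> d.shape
(5, 23)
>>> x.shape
(17, 13, 5)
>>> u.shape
(23, 13, 13, 5)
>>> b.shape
(23, 13, 17)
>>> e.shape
(13, 17, 5)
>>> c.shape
(5, 13, 17)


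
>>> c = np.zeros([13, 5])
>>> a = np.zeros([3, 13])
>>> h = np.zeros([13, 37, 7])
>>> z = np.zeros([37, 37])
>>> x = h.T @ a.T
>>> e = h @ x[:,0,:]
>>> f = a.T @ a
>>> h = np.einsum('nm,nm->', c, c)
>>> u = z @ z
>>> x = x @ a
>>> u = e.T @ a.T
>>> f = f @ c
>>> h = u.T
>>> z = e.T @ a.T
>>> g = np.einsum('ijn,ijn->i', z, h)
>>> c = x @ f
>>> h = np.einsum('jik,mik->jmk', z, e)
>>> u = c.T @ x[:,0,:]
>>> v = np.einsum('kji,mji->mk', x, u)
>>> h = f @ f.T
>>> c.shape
(7, 37, 5)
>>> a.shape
(3, 13)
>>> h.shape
(13, 13)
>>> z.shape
(3, 37, 3)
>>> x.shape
(7, 37, 13)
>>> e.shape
(13, 37, 3)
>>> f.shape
(13, 5)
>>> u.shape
(5, 37, 13)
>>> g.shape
(3,)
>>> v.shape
(5, 7)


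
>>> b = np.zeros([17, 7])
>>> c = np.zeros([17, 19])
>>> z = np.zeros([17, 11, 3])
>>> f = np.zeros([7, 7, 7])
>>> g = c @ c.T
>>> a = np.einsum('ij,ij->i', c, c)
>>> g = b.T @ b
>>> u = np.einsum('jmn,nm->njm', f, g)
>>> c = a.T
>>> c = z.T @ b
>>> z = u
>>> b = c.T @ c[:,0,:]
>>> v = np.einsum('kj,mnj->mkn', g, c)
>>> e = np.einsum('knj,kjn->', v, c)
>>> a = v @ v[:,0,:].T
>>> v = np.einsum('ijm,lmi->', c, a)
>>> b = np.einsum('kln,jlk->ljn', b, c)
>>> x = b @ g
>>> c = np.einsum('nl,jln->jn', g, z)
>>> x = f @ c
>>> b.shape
(11, 3, 7)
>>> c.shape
(7, 7)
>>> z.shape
(7, 7, 7)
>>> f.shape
(7, 7, 7)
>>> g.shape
(7, 7)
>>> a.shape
(3, 7, 3)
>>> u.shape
(7, 7, 7)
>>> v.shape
()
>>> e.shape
()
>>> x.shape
(7, 7, 7)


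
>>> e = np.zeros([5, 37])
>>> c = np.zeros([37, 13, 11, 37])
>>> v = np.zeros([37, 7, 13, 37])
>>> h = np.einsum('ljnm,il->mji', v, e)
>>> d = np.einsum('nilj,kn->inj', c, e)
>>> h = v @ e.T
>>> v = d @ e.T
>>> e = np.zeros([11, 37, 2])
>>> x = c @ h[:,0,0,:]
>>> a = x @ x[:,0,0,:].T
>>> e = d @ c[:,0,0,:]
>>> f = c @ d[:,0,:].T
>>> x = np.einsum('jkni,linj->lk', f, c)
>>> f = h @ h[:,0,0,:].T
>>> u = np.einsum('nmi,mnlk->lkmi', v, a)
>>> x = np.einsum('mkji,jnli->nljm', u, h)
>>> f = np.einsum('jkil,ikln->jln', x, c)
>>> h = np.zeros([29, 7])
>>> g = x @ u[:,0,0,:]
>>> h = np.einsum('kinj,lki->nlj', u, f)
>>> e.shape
(13, 37, 37)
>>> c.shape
(37, 13, 11, 37)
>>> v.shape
(13, 37, 5)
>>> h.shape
(37, 7, 5)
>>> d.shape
(13, 37, 37)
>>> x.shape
(7, 13, 37, 11)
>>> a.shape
(37, 13, 11, 37)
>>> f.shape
(7, 11, 37)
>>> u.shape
(11, 37, 37, 5)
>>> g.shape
(7, 13, 37, 5)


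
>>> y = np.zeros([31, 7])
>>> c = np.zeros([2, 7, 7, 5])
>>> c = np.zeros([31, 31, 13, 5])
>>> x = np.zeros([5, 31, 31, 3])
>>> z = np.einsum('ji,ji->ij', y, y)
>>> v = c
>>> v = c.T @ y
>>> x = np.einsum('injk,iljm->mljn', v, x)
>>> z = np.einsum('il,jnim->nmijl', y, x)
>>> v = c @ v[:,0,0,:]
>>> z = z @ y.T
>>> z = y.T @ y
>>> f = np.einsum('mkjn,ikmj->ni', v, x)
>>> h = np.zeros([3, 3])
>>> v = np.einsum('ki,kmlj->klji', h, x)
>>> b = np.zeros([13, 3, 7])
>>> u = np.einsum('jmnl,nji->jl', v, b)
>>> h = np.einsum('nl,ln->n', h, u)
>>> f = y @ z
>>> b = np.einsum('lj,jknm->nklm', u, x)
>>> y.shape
(31, 7)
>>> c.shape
(31, 31, 13, 5)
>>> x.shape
(3, 31, 31, 13)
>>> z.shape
(7, 7)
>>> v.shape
(3, 31, 13, 3)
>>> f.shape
(31, 7)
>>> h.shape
(3,)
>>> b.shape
(31, 31, 3, 13)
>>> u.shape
(3, 3)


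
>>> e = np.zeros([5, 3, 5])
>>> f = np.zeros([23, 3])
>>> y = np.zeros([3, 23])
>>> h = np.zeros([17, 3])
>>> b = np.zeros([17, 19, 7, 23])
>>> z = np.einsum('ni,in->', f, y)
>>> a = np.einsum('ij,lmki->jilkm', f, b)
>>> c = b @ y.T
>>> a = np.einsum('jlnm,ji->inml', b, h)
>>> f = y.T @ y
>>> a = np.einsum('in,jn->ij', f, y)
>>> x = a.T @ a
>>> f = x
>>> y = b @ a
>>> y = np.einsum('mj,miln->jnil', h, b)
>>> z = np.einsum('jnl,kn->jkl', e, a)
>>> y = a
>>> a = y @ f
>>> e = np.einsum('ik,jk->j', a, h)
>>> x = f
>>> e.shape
(17,)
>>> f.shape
(3, 3)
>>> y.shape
(23, 3)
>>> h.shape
(17, 3)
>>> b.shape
(17, 19, 7, 23)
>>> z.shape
(5, 23, 5)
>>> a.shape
(23, 3)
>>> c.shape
(17, 19, 7, 3)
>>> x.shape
(3, 3)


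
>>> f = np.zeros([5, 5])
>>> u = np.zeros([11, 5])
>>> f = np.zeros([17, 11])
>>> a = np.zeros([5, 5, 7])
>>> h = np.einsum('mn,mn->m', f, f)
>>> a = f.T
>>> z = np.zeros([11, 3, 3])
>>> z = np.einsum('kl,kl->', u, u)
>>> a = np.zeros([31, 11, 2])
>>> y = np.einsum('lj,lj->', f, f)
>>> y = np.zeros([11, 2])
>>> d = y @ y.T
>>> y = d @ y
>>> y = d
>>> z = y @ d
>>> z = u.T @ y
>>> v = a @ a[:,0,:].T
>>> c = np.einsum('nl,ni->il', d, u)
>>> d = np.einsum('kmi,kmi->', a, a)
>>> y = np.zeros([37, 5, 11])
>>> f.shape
(17, 11)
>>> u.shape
(11, 5)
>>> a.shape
(31, 11, 2)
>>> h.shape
(17,)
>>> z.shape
(5, 11)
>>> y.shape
(37, 5, 11)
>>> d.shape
()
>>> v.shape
(31, 11, 31)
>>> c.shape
(5, 11)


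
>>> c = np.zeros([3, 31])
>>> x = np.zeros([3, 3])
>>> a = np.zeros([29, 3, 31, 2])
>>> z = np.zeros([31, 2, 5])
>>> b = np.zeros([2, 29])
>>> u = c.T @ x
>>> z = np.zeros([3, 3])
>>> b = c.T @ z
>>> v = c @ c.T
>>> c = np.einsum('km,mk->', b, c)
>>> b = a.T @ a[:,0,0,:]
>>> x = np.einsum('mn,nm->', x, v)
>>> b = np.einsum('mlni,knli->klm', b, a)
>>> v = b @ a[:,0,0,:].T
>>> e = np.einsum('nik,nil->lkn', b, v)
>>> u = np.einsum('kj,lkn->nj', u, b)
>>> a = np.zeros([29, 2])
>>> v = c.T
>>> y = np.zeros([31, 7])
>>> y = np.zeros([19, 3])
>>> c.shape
()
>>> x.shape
()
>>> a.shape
(29, 2)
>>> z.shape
(3, 3)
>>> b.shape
(29, 31, 2)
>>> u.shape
(2, 3)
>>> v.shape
()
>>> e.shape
(29, 2, 29)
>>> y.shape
(19, 3)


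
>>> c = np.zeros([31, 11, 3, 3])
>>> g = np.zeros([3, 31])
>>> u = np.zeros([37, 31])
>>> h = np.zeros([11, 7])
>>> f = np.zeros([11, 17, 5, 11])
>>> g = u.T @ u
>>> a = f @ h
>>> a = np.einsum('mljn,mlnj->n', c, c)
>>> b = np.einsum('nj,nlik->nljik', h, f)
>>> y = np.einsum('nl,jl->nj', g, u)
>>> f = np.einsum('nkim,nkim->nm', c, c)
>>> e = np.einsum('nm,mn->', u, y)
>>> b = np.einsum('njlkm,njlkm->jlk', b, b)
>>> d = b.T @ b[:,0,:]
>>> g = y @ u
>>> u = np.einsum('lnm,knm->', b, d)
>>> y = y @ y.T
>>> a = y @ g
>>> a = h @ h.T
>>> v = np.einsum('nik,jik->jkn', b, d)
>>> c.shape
(31, 11, 3, 3)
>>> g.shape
(31, 31)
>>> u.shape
()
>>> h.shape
(11, 7)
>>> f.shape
(31, 3)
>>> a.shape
(11, 11)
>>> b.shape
(17, 7, 5)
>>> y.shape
(31, 31)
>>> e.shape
()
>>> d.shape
(5, 7, 5)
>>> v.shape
(5, 5, 17)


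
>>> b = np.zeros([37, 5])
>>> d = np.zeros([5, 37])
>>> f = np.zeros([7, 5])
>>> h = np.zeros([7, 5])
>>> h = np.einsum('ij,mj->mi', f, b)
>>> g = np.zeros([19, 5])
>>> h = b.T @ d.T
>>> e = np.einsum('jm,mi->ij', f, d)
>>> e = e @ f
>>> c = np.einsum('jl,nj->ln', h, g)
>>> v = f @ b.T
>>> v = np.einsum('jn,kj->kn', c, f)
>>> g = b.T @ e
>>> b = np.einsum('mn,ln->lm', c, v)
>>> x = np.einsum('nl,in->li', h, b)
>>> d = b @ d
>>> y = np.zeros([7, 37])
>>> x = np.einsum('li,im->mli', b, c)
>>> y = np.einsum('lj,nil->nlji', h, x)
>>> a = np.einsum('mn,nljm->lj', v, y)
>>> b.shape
(7, 5)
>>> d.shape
(7, 37)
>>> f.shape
(7, 5)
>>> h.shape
(5, 5)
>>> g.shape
(5, 5)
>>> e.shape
(37, 5)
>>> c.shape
(5, 19)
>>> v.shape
(7, 19)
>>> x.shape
(19, 7, 5)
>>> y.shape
(19, 5, 5, 7)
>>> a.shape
(5, 5)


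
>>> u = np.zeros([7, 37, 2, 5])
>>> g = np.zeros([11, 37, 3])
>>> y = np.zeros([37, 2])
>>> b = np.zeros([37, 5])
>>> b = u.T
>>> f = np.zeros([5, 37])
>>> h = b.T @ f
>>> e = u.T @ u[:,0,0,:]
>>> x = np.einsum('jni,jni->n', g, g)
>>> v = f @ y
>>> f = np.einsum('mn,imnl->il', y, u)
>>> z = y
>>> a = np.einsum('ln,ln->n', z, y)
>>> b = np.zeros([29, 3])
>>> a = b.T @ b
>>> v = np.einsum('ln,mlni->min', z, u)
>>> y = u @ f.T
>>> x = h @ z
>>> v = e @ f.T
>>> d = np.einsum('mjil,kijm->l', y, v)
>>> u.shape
(7, 37, 2, 5)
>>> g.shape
(11, 37, 3)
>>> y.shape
(7, 37, 2, 7)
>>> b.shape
(29, 3)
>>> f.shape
(7, 5)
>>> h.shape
(7, 37, 2, 37)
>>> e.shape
(5, 2, 37, 5)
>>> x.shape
(7, 37, 2, 2)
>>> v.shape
(5, 2, 37, 7)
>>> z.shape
(37, 2)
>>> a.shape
(3, 3)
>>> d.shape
(7,)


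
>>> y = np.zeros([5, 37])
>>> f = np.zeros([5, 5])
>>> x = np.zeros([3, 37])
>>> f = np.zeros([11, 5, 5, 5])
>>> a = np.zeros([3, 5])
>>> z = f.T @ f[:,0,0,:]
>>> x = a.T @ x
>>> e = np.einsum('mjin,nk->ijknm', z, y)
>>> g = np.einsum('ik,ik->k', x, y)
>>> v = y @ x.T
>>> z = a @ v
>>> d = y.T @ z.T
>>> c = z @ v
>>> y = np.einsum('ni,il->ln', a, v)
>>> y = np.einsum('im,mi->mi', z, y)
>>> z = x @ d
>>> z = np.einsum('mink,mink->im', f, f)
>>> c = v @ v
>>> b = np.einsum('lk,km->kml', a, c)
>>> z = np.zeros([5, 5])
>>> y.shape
(5, 3)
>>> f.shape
(11, 5, 5, 5)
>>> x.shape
(5, 37)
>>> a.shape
(3, 5)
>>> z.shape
(5, 5)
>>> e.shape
(5, 5, 37, 5, 5)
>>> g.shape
(37,)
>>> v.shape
(5, 5)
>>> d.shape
(37, 3)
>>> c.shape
(5, 5)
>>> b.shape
(5, 5, 3)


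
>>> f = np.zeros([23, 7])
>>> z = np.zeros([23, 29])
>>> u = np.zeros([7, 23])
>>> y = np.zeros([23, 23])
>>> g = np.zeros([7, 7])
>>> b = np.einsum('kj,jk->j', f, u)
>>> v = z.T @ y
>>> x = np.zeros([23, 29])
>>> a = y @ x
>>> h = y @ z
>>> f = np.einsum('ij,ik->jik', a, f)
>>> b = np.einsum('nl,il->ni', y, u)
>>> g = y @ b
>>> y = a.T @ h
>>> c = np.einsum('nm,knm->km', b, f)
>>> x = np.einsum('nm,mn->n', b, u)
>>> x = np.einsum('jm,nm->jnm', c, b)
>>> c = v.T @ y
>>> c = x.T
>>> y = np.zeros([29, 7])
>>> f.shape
(29, 23, 7)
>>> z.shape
(23, 29)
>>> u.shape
(7, 23)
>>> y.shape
(29, 7)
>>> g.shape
(23, 7)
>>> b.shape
(23, 7)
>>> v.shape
(29, 23)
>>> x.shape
(29, 23, 7)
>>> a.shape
(23, 29)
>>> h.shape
(23, 29)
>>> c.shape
(7, 23, 29)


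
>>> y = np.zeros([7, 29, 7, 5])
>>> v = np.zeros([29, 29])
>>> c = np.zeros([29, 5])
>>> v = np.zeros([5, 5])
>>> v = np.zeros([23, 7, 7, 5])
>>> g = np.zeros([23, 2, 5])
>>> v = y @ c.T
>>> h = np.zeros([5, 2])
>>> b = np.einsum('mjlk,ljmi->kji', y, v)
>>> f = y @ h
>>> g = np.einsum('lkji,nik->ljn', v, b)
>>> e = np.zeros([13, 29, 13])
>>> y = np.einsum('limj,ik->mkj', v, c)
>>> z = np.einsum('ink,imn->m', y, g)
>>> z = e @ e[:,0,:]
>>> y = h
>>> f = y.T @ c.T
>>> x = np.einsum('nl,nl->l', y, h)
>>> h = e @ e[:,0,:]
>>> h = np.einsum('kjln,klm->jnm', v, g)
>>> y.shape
(5, 2)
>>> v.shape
(7, 29, 7, 29)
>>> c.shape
(29, 5)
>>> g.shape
(7, 7, 5)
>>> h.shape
(29, 29, 5)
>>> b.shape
(5, 29, 29)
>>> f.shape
(2, 29)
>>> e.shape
(13, 29, 13)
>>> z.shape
(13, 29, 13)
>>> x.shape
(2,)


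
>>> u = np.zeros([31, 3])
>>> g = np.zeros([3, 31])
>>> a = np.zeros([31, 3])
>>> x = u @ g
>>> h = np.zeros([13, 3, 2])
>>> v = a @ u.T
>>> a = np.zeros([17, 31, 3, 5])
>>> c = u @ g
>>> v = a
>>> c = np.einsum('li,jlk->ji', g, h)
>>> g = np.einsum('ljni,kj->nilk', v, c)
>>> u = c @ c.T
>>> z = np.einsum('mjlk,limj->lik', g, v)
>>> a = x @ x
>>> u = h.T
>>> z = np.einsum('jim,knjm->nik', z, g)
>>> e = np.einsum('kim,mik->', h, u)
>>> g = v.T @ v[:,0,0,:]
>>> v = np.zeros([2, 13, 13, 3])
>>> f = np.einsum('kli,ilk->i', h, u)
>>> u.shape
(2, 3, 13)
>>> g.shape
(5, 3, 31, 5)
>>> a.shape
(31, 31)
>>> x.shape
(31, 31)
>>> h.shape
(13, 3, 2)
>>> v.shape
(2, 13, 13, 3)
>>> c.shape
(13, 31)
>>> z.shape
(5, 31, 3)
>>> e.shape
()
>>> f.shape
(2,)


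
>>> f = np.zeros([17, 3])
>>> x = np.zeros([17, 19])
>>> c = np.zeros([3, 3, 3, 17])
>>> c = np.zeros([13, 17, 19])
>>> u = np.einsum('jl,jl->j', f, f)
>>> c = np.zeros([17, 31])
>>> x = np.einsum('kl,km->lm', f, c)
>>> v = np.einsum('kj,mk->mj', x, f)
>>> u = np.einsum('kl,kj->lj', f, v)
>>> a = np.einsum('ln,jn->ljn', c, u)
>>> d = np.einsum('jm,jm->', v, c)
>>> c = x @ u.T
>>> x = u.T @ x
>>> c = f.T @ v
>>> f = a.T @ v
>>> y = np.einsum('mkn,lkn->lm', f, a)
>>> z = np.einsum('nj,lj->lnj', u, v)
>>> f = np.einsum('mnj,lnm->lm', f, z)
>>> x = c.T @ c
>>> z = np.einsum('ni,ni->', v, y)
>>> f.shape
(17, 31)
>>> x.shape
(31, 31)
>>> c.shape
(3, 31)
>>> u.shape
(3, 31)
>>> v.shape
(17, 31)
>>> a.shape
(17, 3, 31)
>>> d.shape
()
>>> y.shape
(17, 31)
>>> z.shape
()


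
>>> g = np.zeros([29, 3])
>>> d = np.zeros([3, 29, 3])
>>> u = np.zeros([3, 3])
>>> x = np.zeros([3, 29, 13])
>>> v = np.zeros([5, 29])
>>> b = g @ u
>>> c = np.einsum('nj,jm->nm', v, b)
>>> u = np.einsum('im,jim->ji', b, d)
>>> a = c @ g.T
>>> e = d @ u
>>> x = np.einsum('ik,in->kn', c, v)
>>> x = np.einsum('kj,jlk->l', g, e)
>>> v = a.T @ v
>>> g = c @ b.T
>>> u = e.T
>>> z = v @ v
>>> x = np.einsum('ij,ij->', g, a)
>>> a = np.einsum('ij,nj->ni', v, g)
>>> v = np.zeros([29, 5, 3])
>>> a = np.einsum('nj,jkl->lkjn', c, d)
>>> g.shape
(5, 29)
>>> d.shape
(3, 29, 3)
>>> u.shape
(29, 29, 3)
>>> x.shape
()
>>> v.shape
(29, 5, 3)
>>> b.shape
(29, 3)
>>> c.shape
(5, 3)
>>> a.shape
(3, 29, 3, 5)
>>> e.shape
(3, 29, 29)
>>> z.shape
(29, 29)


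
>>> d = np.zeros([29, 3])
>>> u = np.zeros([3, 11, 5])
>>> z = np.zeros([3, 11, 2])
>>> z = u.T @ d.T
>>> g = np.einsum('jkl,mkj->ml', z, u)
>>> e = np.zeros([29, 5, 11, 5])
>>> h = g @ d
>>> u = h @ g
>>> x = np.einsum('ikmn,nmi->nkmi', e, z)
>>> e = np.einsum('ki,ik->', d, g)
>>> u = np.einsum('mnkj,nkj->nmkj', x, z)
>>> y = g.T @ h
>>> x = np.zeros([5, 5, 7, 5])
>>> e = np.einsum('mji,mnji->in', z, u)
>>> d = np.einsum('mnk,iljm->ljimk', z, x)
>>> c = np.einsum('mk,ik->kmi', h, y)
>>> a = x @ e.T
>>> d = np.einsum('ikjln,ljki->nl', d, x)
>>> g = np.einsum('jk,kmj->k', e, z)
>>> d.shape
(29, 5)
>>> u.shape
(5, 5, 11, 29)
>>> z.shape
(5, 11, 29)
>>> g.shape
(5,)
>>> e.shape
(29, 5)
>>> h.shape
(3, 3)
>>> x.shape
(5, 5, 7, 5)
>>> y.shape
(29, 3)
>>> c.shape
(3, 3, 29)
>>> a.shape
(5, 5, 7, 29)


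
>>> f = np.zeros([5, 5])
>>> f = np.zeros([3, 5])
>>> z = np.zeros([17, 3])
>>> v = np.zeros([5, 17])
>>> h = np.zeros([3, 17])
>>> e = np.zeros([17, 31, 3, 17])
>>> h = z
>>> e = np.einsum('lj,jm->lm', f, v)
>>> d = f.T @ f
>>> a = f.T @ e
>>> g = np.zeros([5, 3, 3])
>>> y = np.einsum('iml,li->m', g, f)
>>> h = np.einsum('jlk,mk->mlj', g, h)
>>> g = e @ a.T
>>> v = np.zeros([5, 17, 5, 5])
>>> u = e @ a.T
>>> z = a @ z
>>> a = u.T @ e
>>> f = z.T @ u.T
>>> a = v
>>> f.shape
(3, 3)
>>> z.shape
(5, 3)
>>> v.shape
(5, 17, 5, 5)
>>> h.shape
(17, 3, 5)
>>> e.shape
(3, 17)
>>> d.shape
(5, 5)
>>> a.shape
(5, 17, 5, 5)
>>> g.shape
(3, 5)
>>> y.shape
(3,)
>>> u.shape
(3, 5)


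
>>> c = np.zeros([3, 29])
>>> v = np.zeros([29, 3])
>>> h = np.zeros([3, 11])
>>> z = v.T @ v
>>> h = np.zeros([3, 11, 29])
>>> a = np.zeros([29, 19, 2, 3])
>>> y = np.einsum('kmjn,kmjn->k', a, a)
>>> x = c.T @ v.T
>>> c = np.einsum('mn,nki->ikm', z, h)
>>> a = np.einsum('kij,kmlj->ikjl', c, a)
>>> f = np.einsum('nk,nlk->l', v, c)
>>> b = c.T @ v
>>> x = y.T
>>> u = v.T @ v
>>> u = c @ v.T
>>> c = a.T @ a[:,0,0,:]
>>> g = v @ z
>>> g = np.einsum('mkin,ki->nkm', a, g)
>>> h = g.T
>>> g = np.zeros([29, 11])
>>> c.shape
(2, 3, 29, 2)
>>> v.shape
(29, 3)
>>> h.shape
(11, 29, 2)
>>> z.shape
(3, 3)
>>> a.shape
(11, 29, 3, 2)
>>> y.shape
(29,)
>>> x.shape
(29,)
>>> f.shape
(11,)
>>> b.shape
(3, 11, 3)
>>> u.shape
(29, 11, 29)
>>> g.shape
(29, 11)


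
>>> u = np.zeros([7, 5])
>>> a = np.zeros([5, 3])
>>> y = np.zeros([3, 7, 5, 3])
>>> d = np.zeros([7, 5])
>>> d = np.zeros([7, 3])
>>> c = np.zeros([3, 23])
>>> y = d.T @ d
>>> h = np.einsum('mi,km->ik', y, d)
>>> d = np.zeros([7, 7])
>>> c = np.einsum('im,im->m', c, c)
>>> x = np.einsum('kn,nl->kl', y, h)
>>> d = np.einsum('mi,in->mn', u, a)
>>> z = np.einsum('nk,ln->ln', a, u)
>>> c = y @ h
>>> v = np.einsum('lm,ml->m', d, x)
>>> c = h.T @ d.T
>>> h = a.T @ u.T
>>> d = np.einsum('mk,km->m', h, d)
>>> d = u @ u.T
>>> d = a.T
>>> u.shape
(7, 5)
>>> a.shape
(5, 3)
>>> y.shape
(3, 3)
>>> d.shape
(3, 5)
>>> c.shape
(7, 7)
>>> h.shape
(3, 7)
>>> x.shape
(3, 7)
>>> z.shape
(7, 5)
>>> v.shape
(3,)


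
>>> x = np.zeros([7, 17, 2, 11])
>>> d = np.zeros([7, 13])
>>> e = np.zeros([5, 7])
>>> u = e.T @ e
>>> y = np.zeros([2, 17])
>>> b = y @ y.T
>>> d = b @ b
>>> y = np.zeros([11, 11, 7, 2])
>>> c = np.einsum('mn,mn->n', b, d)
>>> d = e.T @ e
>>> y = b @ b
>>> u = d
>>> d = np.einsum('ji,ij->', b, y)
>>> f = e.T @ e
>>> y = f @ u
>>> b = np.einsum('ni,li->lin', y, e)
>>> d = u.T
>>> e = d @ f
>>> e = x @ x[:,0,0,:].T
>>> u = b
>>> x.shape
(7, 17, 2, 11)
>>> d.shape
(7, 7)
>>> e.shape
(7, 17, 2, 7)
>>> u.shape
(5, 7, 7)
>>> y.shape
(7, 7)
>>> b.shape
(5, 7, 7)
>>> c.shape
(2,)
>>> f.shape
(7, 7)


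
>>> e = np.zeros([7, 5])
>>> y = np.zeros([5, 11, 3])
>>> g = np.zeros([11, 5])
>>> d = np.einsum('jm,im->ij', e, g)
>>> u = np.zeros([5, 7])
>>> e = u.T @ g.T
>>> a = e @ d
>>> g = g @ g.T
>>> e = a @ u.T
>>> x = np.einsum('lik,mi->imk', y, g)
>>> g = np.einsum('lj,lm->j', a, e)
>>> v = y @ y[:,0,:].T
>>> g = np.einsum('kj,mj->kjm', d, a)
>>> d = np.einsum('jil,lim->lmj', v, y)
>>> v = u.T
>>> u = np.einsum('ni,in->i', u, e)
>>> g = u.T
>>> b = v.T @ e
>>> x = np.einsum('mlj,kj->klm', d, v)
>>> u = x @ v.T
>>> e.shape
(7, 5)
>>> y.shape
(5, 11, 3)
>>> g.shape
(7,)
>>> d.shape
(5, 3, 5)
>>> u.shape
(7, 3, 7)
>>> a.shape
(7, 7)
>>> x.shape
(7, 3, 5)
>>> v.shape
(7, 5)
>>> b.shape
(5, 5)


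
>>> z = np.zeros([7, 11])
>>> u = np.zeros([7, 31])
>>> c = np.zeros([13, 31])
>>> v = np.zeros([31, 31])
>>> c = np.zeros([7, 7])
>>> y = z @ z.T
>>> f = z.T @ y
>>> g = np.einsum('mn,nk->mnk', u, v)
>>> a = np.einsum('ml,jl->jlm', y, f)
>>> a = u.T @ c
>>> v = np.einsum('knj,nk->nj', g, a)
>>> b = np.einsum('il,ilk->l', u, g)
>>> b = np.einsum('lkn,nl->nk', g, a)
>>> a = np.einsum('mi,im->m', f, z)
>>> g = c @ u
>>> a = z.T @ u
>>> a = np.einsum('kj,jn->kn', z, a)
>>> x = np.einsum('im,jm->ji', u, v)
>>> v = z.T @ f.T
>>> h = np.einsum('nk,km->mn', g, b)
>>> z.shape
(7, 11)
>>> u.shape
(7, 31)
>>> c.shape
(7, 7)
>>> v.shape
(11, 11)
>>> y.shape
(7, 7)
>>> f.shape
(11, 7)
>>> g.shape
(7, 31)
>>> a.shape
(7, 31)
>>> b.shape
(31, 31)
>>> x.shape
(31, 7)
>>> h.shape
(31, 7)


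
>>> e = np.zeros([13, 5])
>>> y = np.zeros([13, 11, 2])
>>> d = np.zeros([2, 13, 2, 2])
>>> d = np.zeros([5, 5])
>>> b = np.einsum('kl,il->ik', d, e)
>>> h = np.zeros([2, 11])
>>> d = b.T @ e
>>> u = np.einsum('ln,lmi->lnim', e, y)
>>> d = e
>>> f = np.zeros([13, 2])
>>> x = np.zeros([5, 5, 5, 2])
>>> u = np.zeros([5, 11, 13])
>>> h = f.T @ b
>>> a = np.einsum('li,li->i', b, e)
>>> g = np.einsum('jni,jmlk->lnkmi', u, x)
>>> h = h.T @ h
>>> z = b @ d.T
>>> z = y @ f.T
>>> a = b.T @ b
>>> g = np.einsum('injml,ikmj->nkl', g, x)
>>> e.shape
(13, 5)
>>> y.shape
(13, 11, 2)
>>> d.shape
(13, 5)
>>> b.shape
(13, 5)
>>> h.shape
(5, 5)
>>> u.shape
(5, 11, 13)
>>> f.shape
(13, 2)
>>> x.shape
(5, 5, 5, 2)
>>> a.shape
(5, 5)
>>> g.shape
(11, 5, 13)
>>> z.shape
(13, 11, 13)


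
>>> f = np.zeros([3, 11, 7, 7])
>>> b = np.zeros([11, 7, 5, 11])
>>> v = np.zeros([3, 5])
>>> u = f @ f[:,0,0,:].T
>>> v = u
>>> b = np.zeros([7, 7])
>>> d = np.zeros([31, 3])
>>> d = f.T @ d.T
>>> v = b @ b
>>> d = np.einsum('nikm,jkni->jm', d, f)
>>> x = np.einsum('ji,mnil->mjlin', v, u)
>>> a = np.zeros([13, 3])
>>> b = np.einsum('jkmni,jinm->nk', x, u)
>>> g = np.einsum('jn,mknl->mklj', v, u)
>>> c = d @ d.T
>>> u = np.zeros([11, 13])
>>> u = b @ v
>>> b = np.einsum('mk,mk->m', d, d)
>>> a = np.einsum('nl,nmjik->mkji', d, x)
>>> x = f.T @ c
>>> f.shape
(3, 11, 7, 7)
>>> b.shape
(3,)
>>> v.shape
(7, 7)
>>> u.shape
(7, 7)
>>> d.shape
(3, 31)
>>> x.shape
(7, 7, 11, 3)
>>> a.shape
(7, 11, 3, 7)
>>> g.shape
(3, 11, 3, 7)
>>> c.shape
(3, 3)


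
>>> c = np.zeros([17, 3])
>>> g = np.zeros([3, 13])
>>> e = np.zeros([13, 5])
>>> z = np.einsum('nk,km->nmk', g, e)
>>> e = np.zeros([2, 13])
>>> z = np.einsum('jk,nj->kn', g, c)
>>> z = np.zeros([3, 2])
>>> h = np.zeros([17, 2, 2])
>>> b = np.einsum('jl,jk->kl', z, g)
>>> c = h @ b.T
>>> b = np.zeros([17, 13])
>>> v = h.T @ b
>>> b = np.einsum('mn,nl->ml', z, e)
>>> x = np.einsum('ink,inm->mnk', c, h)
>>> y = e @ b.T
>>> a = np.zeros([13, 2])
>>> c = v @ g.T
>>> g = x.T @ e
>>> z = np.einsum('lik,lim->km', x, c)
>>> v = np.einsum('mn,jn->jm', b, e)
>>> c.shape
(2, 2, 3)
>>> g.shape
(13, 2, 13)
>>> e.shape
(2, 13)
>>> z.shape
(13, 3)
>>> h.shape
(17, 2, 2)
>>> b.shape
(3, 13)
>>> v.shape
(2, 3)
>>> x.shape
(2, 2, 13)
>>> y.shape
(2, 3)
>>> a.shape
(13, 2)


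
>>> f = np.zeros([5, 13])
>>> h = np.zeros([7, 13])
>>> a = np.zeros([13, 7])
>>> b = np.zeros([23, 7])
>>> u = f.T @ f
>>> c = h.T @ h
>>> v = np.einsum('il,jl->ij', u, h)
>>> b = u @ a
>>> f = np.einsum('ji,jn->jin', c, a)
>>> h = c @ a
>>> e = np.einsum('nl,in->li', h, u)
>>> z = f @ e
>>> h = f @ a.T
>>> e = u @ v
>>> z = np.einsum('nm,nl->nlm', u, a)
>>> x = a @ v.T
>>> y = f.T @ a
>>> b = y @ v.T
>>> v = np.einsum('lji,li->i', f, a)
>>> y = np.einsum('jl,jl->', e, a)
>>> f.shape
(13, 13, 7)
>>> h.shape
(13, 13, 13)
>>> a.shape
(13, 7)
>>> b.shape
(7, 13, 13)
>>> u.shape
(13, 13)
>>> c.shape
(13, 13)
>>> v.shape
(7,)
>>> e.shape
(13, 7)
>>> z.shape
(13, 7, 13)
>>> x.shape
(13, 13)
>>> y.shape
()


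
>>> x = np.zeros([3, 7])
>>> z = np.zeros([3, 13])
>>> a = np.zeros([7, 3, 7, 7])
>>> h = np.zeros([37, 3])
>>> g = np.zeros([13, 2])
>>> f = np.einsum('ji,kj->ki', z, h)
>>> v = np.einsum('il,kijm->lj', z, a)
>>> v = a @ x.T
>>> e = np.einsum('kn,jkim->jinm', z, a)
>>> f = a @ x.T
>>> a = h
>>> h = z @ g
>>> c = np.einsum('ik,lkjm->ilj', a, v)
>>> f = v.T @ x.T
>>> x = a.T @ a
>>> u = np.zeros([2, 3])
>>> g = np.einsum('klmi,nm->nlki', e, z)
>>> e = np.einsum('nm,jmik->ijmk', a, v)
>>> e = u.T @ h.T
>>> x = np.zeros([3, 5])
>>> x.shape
(3, 5)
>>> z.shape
(3, 13)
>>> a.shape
(37, 3)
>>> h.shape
(3, 2)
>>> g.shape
(3, 7, 7, 7)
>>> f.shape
(3, 7, 3, 3)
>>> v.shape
(7, 3, 7, 3)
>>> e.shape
(3, 3)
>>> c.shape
(37, 7, 7)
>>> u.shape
(2, 3)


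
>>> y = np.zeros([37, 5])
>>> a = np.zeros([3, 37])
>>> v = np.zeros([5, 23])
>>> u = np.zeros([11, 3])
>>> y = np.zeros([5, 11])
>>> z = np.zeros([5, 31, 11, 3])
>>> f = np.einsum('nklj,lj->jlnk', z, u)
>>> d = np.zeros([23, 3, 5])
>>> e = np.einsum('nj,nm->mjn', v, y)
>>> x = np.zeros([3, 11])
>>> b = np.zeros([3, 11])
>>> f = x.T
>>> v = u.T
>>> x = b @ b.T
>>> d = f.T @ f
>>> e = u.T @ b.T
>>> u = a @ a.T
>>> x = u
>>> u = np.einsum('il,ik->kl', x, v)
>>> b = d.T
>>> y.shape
(5, 11)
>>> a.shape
(3, 37)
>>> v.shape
(3, 11)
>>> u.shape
(11, 3)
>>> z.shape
(5, 31, 11, 3)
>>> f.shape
(11, 3)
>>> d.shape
(3, 3)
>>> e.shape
(3, 3)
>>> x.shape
(3, 3)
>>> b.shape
(3, 3)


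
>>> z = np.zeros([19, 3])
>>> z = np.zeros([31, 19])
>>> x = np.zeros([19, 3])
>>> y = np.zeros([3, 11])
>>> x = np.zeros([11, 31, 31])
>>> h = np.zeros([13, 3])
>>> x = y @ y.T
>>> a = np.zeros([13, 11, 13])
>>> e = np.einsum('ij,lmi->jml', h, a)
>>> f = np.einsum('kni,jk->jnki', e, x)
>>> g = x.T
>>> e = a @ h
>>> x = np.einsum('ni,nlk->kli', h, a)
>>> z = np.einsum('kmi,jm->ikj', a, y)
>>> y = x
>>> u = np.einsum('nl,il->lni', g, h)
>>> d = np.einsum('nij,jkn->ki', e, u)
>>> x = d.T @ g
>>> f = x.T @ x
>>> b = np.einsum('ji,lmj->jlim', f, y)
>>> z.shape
(13, 13, 3)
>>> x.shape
(11, 3)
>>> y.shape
(13, 11, 3)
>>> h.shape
(13, 3)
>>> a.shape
(13, 11, 13)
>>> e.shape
(13, 11, 3)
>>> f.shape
(3, 3)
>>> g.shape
(3, 3)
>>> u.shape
(3, 3, 13)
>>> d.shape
(3, 11)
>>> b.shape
(3, 13, 3, 11)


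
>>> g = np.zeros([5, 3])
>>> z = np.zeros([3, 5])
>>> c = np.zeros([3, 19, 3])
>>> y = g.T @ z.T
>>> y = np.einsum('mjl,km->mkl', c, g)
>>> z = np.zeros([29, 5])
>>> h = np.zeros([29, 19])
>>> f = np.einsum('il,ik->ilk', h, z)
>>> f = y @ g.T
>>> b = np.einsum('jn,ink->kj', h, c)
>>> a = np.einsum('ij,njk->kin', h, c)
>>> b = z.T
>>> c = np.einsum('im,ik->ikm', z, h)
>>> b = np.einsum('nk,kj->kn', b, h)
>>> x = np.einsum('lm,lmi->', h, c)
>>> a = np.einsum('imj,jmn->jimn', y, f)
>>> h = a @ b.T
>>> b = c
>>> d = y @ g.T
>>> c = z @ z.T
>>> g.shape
(5, 3)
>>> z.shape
(29, 5)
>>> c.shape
(29, 29)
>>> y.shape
(3, 5, 3)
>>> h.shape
(3, 3, 5, 29)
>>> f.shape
(3, 5, 5)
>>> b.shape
(29, 19, 5)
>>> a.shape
(3, 3, 5, 5)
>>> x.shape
()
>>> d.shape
(3, 5, 5)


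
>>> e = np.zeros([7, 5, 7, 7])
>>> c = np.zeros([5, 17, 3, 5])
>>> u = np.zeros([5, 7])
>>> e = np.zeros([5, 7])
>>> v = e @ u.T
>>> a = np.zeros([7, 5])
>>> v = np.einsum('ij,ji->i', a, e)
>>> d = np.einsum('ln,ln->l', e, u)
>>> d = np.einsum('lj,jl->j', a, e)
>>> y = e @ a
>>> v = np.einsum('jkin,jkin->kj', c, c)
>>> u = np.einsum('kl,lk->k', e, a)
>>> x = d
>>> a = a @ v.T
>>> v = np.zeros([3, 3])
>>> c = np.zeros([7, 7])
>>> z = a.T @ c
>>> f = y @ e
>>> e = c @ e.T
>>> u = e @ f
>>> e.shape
(7, 5)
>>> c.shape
(7, 7)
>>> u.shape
(7, 7)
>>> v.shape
(3, 3)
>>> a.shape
(7, 17)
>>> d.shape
(5,)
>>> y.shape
(5, 5)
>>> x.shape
(5,)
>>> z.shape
(17, 7)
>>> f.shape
(5, 7)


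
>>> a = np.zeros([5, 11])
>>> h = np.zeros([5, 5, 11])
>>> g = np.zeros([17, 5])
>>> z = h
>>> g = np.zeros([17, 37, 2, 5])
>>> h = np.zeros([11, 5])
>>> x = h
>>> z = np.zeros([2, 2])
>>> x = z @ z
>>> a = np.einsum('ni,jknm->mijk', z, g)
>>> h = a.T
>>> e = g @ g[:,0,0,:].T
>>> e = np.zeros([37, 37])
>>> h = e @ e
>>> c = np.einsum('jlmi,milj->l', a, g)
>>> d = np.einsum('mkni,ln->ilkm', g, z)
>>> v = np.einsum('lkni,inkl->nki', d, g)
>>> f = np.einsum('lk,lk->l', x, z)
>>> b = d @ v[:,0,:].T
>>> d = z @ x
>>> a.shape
(5, 2, 17, 37)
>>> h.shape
(37, 37)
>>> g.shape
(17, 37, 2, 5)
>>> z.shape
(2, 2)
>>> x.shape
(2, 2)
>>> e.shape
(37, 37)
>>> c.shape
(2,)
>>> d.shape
(2, 2)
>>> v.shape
(37, 2, 17)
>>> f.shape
(2,)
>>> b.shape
(5, 2, 37, 37)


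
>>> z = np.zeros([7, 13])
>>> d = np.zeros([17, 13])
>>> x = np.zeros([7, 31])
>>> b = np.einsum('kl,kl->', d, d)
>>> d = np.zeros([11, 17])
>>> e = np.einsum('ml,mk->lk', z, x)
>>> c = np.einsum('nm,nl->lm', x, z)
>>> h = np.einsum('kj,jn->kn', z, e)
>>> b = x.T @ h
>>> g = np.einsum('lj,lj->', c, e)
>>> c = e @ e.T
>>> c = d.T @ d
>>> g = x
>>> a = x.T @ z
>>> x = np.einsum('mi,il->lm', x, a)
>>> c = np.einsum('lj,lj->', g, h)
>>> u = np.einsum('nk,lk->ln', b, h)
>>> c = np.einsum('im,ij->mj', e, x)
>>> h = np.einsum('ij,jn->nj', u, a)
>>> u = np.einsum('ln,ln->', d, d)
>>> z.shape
(7, 13)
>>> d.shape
(11, 17)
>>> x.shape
(13, 7)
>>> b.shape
(31, 31)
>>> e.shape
(13, 31)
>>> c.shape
(31, 7)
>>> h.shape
(13, 31)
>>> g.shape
(7, 31)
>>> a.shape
(31, 13)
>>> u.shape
()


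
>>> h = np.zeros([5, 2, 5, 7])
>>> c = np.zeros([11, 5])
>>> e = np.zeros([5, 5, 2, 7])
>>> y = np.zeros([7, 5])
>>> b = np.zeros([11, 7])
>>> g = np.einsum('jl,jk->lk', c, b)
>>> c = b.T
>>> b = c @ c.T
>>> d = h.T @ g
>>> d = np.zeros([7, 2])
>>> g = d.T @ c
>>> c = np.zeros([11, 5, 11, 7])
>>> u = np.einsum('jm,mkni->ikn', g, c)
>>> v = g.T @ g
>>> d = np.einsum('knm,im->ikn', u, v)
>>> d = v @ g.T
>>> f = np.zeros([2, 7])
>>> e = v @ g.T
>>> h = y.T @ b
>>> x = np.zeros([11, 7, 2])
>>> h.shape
(5, 7)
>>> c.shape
(11, 5, 11, 7)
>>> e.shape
(11, 2)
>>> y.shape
(7, 5)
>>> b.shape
(7, 7)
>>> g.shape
(2, 11)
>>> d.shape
(11, 2)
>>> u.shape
(7, 5, 11)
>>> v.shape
(11, 11)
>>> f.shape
(2, 7)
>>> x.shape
(11, 7, 2)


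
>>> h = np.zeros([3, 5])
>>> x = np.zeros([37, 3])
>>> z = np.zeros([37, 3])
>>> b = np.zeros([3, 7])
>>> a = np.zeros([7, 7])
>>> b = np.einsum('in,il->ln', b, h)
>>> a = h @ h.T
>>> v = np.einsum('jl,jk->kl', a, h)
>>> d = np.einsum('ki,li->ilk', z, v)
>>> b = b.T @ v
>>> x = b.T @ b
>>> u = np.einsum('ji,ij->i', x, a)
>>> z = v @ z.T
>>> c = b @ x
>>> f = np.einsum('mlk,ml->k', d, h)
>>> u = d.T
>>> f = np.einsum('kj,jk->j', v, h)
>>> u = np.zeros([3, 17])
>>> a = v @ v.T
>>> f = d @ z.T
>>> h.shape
(3, 5)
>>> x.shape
(3, 3)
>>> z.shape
(5, 37)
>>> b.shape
(7, 3)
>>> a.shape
(5, 5)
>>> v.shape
(5, 3)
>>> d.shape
(3, 5, 37)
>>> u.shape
(3, 17)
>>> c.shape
(7, 3)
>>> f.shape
(3, 5, 5)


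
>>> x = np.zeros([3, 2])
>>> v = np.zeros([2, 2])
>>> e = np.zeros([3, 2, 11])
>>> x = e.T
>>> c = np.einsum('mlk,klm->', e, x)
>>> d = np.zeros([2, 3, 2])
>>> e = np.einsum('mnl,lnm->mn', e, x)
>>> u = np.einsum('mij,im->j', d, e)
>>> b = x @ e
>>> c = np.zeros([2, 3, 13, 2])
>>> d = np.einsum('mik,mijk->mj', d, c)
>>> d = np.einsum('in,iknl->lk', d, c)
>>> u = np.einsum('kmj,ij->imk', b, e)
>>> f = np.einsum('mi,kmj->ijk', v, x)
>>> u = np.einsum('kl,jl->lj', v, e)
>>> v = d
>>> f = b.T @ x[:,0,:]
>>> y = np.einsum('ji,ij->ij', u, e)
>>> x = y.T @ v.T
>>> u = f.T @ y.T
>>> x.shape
(2, 2)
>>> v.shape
(2, 3)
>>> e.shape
(3, 2)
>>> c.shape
(2, 3, 13, 2)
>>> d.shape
(2, 3)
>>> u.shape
(3, 2, 3)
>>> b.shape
(11, 2, 2)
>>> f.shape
(2, 2, 3)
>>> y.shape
(3, 2)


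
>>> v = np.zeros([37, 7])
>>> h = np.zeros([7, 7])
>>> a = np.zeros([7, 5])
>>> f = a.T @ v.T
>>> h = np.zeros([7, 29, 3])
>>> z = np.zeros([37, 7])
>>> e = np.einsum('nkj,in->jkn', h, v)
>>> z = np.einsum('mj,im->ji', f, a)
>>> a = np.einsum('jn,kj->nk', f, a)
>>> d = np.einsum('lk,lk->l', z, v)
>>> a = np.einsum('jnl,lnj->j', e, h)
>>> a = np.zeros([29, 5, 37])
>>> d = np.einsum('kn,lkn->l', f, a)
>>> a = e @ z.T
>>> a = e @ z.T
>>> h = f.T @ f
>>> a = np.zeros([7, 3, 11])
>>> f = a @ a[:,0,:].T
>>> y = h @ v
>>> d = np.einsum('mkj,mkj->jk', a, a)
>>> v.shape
(37, 7)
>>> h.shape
(37, 37)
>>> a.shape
(7, 3, 11)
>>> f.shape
(7, 3, 7)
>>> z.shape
(37, 7)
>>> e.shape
(3, 29, 7)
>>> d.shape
(11, 3)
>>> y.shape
(37, 7)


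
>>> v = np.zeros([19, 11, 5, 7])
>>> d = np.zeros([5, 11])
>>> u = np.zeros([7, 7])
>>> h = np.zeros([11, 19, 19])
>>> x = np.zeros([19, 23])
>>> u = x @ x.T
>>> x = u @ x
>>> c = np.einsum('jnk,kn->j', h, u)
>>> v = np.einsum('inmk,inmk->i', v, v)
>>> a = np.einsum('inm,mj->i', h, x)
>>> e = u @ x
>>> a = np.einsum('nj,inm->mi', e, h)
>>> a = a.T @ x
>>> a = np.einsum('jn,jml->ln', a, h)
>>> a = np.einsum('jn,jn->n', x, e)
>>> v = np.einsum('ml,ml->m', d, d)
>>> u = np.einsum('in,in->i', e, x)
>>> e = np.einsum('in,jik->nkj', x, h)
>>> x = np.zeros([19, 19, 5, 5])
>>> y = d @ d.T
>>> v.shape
(5,)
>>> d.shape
(5, 11)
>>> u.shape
(19,)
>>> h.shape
(11, 19, 19)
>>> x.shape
(19, 19, 5, 5)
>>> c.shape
(11,)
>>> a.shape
(23,)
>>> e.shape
(23, 19, 11)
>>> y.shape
(5, 5)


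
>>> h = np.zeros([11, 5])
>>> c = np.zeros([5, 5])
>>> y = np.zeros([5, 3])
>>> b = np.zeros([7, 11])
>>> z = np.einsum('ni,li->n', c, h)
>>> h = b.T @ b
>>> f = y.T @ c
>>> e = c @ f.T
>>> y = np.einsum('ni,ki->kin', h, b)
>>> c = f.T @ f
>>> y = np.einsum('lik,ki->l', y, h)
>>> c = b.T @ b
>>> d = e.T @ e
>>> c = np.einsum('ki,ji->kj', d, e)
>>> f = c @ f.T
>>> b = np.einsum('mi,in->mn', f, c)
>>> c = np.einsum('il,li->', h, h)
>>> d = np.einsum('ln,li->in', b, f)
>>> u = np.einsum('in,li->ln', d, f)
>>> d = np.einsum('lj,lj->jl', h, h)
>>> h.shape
(11, 11)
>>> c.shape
()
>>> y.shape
(7,)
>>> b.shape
(3, 5)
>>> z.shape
(5,)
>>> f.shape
(3, 3)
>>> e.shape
(5, 3)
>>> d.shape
(11, 11)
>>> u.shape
(3, 5)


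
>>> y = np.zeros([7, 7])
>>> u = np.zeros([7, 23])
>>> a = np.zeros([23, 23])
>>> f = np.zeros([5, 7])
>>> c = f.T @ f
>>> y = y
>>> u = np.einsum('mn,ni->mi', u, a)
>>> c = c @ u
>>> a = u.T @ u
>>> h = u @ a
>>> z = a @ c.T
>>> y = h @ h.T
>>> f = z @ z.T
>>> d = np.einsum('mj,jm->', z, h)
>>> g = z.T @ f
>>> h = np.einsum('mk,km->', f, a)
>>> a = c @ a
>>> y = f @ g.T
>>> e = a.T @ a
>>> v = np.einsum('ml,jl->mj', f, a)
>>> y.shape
(23, 7)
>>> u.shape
(7, 23)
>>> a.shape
(7, 23)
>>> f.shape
(23, 23)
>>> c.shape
(7, 23)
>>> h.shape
()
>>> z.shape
(23, 7)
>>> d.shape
()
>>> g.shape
(7, 23)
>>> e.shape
(23, 23)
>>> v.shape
(23, 7)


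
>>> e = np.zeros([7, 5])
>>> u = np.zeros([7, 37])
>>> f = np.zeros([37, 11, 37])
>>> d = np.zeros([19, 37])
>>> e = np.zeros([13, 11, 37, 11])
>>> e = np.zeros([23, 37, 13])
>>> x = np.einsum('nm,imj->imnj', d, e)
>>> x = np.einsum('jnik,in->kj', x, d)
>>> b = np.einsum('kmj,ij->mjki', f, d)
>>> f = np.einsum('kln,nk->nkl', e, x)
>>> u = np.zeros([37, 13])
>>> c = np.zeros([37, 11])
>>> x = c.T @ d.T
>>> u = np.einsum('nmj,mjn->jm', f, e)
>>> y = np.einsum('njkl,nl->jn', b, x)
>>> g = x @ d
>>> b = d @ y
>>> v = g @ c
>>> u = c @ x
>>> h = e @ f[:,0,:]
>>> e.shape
(23, 37, 13)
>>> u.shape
(37, 19)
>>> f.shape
(13, 23, 37)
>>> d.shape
(19, 37)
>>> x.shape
(11, 19)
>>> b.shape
(19, 11)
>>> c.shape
(37, 11)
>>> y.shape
(37, 11)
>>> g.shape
(11, 37)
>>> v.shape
(11, 11)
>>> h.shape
(23, 37, 37)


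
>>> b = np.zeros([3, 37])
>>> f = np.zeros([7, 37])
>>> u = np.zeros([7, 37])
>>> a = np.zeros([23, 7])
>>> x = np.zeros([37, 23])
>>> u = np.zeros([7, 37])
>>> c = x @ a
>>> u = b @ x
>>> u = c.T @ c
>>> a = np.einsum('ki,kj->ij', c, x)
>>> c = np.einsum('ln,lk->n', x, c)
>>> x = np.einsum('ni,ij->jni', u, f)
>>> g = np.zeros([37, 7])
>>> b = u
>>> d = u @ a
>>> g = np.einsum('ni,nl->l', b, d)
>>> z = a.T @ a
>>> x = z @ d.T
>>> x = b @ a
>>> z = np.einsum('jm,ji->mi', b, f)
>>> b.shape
(7, 7)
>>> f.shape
(7, 37)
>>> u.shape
(7, 7)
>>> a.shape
(7, 23)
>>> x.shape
(7, 23)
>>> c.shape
(23,)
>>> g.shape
(23,)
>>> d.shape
(7, 23)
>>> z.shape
(7, 37)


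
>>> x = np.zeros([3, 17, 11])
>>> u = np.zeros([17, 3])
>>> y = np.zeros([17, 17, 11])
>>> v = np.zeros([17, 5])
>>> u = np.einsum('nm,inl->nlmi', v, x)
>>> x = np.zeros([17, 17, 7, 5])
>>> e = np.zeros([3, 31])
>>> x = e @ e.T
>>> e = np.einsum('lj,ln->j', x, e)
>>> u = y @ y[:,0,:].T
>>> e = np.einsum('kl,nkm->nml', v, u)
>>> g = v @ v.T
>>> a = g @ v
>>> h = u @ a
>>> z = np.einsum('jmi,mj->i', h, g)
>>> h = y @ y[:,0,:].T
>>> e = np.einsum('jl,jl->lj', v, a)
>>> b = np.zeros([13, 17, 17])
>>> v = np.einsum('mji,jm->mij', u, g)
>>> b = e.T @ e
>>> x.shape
(3, 3)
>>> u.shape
(17, 17, 17)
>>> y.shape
(17, 17, 11)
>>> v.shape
(17, 17, 17)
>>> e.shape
(5, 17)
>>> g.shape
(17, 17)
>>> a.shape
(17, 5)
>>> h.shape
(17, 17, 17)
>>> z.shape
(5,)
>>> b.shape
(17, 17)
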